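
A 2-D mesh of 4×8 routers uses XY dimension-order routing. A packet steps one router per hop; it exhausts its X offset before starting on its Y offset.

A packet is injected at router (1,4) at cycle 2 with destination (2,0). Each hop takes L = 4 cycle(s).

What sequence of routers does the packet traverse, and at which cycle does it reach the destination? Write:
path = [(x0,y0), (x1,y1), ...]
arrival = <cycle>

#0 — 1,4 | c2
#1 — 2,4 | c6 | E
#2 — 2,3 | c10 | S
#3 — 2,2 | c14 | S
#4 — 2,1 | c18 | S
#5 — 2,0 | c22 | S

path = [(1,4), (2,4), (2,3), (2,2), (2,1), (2,0)]
arrival = 22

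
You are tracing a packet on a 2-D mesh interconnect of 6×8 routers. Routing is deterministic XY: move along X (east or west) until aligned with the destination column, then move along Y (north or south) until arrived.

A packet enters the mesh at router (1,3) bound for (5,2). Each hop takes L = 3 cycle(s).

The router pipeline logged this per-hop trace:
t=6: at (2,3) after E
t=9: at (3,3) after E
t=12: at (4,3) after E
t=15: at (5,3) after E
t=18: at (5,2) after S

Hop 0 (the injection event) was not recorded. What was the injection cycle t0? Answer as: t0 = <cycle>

Hop 1 reached at cycle 6; hop k is at t0 + k·L.
Therefore t0 = 6 − L = 3.

t0 = 3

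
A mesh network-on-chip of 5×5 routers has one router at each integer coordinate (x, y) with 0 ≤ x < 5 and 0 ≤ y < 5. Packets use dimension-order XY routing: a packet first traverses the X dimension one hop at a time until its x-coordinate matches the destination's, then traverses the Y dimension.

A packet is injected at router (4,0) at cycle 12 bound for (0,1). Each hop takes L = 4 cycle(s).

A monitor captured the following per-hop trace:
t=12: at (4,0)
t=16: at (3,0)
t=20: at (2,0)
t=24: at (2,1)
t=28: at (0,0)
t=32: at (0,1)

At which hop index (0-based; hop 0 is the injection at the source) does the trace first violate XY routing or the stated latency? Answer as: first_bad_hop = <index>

  1: Δx=-1 Δy=+0 Δt=4 [ok]
  2: Δx=-1 Δy=+0 Δt=4 [ok]
  3: Δx=+0 Δy=+1 Δt=4 [BAD: Y-move but x=2≠0]

first_bad_hop = 3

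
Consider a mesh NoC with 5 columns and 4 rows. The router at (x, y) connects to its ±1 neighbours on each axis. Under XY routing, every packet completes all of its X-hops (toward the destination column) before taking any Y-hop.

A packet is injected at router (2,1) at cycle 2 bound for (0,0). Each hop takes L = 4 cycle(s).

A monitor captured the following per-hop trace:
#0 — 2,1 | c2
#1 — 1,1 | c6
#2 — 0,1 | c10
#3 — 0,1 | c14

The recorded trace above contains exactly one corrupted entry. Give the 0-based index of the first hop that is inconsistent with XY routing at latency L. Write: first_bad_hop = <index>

first_bad_hop = 3

hop 1: step (-1,+0), +4 cyc — ok
hop 2: step (-1,+0), +4 cyc — ok
hop 3: step (+0,+0), +4 cyc — BAD: non-unit step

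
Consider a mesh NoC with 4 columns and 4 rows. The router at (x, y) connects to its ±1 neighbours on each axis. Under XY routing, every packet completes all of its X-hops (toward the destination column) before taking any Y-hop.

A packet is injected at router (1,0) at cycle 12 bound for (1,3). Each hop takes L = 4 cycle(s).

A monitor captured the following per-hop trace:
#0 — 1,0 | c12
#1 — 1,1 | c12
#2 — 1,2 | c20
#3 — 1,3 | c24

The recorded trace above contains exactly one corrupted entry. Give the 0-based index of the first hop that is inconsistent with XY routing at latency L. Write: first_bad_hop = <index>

hop 1: step (+0,+1), +0 cyc — BAD: Δcyc=0≠L

first_bad_hop = 1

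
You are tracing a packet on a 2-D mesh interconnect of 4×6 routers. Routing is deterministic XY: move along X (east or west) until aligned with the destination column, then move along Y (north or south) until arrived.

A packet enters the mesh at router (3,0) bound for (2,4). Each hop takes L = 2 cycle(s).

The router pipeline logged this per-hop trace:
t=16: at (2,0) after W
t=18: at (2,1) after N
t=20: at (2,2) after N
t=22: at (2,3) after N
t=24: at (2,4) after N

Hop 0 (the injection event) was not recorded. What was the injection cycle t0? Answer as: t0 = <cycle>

Hop 1 reached at cycle 16; hop k is at t0 + k·L.
t0 = cyc[1] − L = 16 − 2 = 14.

t0 = 14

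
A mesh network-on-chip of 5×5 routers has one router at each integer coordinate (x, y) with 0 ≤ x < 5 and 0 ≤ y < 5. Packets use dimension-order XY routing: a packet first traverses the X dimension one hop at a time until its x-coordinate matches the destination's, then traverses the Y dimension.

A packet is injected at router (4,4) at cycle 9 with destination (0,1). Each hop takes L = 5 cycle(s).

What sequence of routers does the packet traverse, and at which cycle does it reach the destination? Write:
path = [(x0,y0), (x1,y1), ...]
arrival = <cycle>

path = [(4,4), (3,4), (2,4), (1,4), (0,4), (0,3), (0,2), (0,1)]
arrival = 44

  0. router=(4,4) cycle=9 (inject)
  1. router=(3,4) cycle=14 dir=W
  2. router=(2,4) cycle=19 dir=W
  3. router=(1,4) cycle=24 dir=W
  4. router=(0,4) cycle=29 dir=W
  5. router=(0,3) cycle=34 dir=S
  6. router=(0,2) cycle=39 dir=S
  7. router=(0,1) cycle=44 dir=S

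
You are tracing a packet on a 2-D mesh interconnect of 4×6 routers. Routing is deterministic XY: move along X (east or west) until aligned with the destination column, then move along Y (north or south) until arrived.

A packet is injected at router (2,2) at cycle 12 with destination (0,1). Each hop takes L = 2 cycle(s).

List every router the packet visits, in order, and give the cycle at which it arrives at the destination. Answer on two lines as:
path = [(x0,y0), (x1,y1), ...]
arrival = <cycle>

hop 0: (2,2) @ cyc 12
hop 1: (1,2) @ cyc 14  [W]
hop 2: (0,2) @ cyc 16  [W]
hop 3: (0,1) @ cyc 18  [S]

path = [(2,2), (1,2), (0,2), (0,1)]
arrival = 18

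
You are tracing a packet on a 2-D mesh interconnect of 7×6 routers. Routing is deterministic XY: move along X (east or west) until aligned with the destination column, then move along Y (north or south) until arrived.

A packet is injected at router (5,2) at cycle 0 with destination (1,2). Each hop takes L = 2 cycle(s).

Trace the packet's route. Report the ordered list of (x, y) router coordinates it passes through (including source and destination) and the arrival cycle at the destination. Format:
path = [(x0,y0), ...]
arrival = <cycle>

path = [(5,2), (4,2), (3,2), (2,2), (1,2)]
arrival = 8

hop 0: (5,2) @ cyc 0
hop 1: (4,2) @ cyc 2  [W]
hop 2: (3,2) @ cyc 4  [W]
hop 3: (2,2) @ cyc 6  [W]
hop 4: (1,2) @ cyc 8  [W]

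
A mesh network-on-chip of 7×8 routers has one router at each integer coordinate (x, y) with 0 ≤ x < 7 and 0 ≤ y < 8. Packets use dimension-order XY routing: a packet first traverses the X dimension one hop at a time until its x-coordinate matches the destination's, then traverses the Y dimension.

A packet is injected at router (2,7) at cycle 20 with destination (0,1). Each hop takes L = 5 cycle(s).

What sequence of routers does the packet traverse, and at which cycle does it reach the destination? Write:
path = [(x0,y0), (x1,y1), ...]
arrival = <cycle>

[0] x=2 y=7 t=20
[1] x=1 y=7 t=25 →W
[2] x=0 y=7 t=30 →W
[3] x=0 y=6 t=35 →S
[4] x=0 y=5 t=40 →S
[5] x=0 y=4 t=45 →S
[6] x=0 y=3 t=50 →S
[7] x=0 y=2 t=55 →S
[8] x=0 y=1 t=60 →S

path = [(2,7), (1,7), (0,7), (0,6), (0,5), (0,4), (0,3), (0,2), (0,1)]
arrival = 60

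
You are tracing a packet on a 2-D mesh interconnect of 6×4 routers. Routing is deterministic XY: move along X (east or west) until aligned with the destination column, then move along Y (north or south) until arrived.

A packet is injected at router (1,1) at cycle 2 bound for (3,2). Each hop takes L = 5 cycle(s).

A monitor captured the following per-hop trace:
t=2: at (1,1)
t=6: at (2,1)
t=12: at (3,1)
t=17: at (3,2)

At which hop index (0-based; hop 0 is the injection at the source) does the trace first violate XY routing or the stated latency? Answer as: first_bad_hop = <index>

first_bad_hop = 1

hop 1: step (+1,+0), +4 cyc — BAD: Δcyc=4≠L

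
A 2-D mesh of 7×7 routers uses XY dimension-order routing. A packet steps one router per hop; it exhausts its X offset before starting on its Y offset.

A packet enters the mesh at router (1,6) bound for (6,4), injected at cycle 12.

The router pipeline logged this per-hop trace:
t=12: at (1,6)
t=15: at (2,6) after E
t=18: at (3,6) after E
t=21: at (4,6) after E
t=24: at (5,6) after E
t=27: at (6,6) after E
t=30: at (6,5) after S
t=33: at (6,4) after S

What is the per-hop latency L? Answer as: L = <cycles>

Between hops 0 and 1 the cycle counter advances 15 − 12 = 3.
One hop costs L cycles, so L = 3.

L = 3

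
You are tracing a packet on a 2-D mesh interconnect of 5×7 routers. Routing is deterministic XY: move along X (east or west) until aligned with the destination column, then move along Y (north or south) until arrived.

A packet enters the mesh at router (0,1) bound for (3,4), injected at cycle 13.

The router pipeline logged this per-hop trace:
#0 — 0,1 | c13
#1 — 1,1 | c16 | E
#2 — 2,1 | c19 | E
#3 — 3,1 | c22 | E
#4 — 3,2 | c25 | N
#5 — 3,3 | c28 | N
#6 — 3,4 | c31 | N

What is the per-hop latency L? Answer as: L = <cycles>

L = 3

Δcyc across hop 0→1: 16 − 13 = 3.
That increment is L by definition: L = 3.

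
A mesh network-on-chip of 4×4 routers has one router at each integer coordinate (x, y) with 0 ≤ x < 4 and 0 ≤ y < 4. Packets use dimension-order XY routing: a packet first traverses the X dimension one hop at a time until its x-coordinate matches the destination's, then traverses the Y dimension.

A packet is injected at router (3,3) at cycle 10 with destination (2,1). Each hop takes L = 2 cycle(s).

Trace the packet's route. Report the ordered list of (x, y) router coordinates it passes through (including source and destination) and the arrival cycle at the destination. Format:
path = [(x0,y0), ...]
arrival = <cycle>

path = [(3,3), (2,3), (2,2), (2,1)]
arrival = 16

t=10: at (3,3)
t=12: at (2,3) after W
t=14: at (2,2) after S
t=16: at (2,1) after S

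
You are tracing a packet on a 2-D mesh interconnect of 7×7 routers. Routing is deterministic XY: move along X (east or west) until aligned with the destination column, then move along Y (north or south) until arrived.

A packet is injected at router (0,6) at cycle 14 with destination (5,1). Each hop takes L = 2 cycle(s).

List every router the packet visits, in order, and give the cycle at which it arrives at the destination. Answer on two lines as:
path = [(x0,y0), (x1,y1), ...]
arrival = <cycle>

src (0,6)  cyc=14
E→(1,6)  cyc=16
E→(2,6)  cyc=18
E→(3,6)  cyc=20
E→(4,6)  cyc=22
E→(5,6)  cyc=24
S→(5,5)  cyc=26
S→(5,4)  cyc=28
S→(5,3)  cyc=30
S→(5,2)  cyc=32
S→(5,1)  cyc=34

path = [(0,6), (1,6), (2,6), (3,6), (4,6), (5,6), (5,5), (5,4), (5,3), (5,2), (5,1)]
arrival = 34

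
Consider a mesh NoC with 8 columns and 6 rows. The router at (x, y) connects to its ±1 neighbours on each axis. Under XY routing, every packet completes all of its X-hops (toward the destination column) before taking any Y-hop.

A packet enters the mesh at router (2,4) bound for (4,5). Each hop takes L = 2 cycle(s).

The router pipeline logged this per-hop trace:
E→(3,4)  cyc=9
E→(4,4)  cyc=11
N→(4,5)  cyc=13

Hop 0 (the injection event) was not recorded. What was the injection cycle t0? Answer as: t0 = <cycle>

At hop 1 the cycle is 9; in general cyc_k = t0 + kL.
So t0 = 9 − 1·2 = 7.

t0 = 7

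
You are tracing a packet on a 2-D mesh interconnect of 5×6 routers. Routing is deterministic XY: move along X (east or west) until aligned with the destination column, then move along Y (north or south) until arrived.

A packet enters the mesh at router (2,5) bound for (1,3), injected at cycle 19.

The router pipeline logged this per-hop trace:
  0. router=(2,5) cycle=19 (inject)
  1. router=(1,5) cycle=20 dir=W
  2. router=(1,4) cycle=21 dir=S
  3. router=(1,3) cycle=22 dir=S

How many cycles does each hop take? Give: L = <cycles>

Δcyc across hop 0→1: 20 − 19 = 1.
One hop costs L cycles, so L = 1.

L = 1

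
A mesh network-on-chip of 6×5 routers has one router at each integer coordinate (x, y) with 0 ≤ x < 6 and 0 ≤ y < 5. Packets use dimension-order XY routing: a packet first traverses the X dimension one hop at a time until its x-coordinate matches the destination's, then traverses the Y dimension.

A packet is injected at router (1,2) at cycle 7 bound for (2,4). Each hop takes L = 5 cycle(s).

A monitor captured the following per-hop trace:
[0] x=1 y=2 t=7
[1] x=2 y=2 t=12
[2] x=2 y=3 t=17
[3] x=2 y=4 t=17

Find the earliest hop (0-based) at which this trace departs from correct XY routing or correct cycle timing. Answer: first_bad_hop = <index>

check 1→ d=(1,0) cyc+5: ok
check 2→ d=(0,1) cyc+5: ok
check 3→ d=(0,1) cyc+0: BAD: Δcyc=0≠L

first_bad_hop = 3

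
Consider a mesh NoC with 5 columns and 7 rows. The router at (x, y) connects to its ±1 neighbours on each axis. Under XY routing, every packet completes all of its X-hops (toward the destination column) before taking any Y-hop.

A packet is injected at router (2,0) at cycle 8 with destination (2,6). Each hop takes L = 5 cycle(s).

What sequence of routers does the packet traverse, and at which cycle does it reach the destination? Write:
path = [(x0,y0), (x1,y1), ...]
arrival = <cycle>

path = [(2,0), (2,1), (2,2), (2,3), (2,4), (2,5), (2,6)]
arrival = 38

[0] x=2 y=0 t=8
[1] x=2 y=1 t=13 →N
[2] x=2 y=2 t=18 →N
[3] x=2 y=3 t=23 →N
[4] x=2 y=4 t=28 →N
[5] x=2 y=5 t=33 →N
[6] x=2 y=6 t=38 →N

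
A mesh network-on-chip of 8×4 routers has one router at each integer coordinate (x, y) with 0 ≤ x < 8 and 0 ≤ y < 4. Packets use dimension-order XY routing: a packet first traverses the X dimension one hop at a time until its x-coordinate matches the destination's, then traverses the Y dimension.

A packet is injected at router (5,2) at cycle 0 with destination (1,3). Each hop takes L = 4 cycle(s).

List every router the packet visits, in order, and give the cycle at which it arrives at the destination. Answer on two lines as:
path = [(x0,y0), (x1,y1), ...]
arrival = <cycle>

path = [(5,2), (4,2), (3,2), (2,2), (1,2), (1,3)]
arrival = 20

#0 — 5,2 | c0
#1 — 4,2 | c4 | W
#2 — 3,2 | c8 | W
#3 — 2,2 | c12 | W
#4 — 1,2 | c16 | W
#5 — 1,3 | c20 | N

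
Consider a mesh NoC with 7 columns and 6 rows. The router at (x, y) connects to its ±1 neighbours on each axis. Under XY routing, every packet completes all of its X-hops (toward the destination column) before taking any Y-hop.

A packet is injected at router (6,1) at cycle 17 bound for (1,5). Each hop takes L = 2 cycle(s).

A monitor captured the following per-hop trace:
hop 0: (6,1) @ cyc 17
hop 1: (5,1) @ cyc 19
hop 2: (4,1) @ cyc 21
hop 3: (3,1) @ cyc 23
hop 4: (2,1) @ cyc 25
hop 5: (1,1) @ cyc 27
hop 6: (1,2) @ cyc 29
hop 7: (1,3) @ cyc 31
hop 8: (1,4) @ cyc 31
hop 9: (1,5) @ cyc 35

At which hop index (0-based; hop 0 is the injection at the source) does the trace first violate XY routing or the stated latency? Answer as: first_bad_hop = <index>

first_bad_hop = 8

check 1→ d=(-1,0) cyc+2: ok
check 2→ d=(-1,0) cyc+2: ok
check 3→ d=(-1,0) cyc+2: ok
check 4→ d=(-1,0) cyc+2: ok
check 5→ d=(-1,0) cyc+2: ok
check 6→ d=(0,1) cyc+2: ok
check 7→ d=(0,1) cyc+2: ok
check 8→ d=(0,1) cyc+0: BAD: Δcyc=0≠L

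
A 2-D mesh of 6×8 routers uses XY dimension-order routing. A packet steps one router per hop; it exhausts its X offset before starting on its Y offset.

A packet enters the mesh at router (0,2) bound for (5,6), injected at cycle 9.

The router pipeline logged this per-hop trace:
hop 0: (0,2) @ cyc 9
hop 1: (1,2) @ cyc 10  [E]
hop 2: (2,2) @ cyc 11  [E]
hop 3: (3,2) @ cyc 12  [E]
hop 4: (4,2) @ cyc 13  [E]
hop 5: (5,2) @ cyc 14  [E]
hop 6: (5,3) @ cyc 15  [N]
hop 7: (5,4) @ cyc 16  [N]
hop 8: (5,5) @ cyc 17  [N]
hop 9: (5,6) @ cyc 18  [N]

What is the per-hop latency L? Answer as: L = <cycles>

Δcyc across hop 0→1: 10 − 9 = 1.
That increment is L by definition: L = 1.

L = 1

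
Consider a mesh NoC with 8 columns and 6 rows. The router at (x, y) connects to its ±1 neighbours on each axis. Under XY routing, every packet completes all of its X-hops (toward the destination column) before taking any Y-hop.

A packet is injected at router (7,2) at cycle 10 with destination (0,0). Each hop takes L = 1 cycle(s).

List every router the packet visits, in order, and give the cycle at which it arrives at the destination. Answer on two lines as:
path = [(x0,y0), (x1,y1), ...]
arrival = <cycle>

path = [(7,2), (6,2), (5,2), (4,2), (3,2), (2,2), (1,2), (0,2), (0,1), (0,0)]
arrival = 19

src (7,2)  cyc=10
W→(6,2)  cyc=11
W→(5,2)  cyc=12
W→(4,2)  cyc=13
W→(3,2)  cyc=14
W→(2,2)  cyc=15
W→(1,2)  cyc=16
W→(0,2)  cyc=17
S→(0,1)  cyc=18
S→(0,0)  cyc=19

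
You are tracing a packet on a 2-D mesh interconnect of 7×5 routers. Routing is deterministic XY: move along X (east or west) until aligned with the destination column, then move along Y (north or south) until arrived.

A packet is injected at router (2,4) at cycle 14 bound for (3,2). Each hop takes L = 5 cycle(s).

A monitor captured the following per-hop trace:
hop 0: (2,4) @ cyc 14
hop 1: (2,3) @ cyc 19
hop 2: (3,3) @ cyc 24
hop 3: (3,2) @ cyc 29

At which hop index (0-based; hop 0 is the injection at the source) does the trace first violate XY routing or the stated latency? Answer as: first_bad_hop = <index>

first_bad_hop = 1

check 1→ d=(0,-1) cyc+5: BAD: Y-move but x=2≠3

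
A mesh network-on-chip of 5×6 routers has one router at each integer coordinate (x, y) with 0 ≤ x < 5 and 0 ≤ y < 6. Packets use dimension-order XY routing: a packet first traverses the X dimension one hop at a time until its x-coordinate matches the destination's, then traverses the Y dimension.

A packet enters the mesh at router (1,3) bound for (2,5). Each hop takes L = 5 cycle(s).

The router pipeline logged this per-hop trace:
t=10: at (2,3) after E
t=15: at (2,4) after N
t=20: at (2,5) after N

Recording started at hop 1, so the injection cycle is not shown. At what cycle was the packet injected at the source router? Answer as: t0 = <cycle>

Hop 1 reached at cycle 10; hop k is at t0 + k·L.
Subtract one hop: t0 = 10 − 5 = 5.

t0 = 5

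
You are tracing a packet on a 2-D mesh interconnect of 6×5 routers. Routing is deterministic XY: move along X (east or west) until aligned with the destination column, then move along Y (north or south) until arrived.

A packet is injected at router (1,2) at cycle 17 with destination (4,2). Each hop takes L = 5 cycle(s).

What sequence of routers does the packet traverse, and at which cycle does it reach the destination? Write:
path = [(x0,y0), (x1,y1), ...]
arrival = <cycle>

path = [(1,2), (2,2), (3,2), (4,2)]
arrival = 32

#0 — 1,2 | c17
#1 — 2,2 | c22 | E
#2 — 3,2 | c27 | E
#3 — 4,2 | c32 | E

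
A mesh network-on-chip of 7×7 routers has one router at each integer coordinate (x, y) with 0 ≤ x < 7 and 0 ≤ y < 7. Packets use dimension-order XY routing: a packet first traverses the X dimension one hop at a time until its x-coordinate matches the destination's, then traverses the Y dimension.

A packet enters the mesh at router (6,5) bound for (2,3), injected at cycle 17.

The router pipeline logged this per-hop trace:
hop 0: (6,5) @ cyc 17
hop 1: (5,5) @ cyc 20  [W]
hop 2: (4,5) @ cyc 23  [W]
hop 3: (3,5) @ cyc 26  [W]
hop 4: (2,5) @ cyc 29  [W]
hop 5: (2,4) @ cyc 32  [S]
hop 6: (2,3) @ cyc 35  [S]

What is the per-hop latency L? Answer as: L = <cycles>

From hop 0 (17) to hop 1 (20): +3 cycles.
Per-hop latency L = Δcyc = 3.

L = 3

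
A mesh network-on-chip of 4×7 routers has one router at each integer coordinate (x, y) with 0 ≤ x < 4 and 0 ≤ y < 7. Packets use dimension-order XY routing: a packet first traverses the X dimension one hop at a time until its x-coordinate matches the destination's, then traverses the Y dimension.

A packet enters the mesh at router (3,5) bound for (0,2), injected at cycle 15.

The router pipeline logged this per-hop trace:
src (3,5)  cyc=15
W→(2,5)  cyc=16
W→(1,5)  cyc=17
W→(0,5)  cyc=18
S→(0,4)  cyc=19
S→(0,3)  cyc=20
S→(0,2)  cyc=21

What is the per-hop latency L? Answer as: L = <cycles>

L = 1

Δcyc across hop 0→1: 16 − 15 = 1.
That increment is L by definition: L = 1.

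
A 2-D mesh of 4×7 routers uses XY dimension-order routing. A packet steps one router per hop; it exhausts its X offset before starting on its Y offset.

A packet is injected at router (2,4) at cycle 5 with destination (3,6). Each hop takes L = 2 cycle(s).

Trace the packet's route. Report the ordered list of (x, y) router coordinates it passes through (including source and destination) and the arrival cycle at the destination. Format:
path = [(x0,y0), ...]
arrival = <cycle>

path = [(2,4), (3,4), (3,5), (3,6)]
arrival = 11

src (2,4)  cyc=5
E→(3,4)  cyc=7
N→(3,5)  cyc=9
N→(3,6)  cyc=11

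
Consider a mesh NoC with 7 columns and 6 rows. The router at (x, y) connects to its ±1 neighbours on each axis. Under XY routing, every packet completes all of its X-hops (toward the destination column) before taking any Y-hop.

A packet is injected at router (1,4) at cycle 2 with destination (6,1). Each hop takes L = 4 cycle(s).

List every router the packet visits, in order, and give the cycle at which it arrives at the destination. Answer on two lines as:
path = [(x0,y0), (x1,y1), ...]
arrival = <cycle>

path = [(1,4), (2,4), (3,4), (4,4), (5,4), (6,4), (6,3), (6,2), (6,1)]
arrival = 34

#0 — 1,4 | c2
#1 — 2,4 | c6 | E
#2 — 3,4 | c10 | E
#3 — 4,4 | c14 | E
#4 — 5,4 | c18 | E
#5 — 6,4 | c22 | E
#6 — 6,3 | c26 | S
#7 — 6,2 | c30 | S
#8 — 6,1 | c34 | S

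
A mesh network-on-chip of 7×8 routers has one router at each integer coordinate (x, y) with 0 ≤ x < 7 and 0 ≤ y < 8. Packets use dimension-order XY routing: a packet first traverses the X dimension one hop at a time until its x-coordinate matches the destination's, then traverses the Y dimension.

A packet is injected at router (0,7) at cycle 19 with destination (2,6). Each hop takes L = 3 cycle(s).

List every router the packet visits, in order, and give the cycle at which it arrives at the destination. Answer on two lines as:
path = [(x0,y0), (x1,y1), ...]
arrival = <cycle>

path = [(0,7), (1,7), (2,7), (2,6)]
arrival = 28

  0. router=(0,7) cycle=19 (inject)
  1. router=(1,7) cycle=22 dir=E
  2. router=(2,7) cycle=25 dir=E
  3. router=(2,6) cycle=28 dir=S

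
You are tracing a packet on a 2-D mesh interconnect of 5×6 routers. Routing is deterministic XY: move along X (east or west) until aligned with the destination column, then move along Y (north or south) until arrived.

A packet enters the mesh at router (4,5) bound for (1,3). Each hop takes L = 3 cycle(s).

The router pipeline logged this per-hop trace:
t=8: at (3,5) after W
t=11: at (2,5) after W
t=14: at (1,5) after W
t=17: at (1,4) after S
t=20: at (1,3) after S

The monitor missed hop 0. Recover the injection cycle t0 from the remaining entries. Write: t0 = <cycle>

t0 = 5

At hop 1 the cycle is 8; in general cyc_k = t0 + kL.
Therefore t0 = 8 − L = 5.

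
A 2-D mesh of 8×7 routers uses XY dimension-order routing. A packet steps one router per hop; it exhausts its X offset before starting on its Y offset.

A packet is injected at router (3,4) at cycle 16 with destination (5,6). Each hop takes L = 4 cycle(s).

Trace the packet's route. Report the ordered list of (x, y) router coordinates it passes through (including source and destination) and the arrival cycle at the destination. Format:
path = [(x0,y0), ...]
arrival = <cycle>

#0 — 3,4 | c16
#1 — 4,4 | c20 | E
#2 — 5,4 | c24 | E
#3 — 5,5 | c28 | N
#4 — 5,6 | c32 | N

path = [(3,4), (4,4), (5,4), (5,5), (5,6)]
arrival = 32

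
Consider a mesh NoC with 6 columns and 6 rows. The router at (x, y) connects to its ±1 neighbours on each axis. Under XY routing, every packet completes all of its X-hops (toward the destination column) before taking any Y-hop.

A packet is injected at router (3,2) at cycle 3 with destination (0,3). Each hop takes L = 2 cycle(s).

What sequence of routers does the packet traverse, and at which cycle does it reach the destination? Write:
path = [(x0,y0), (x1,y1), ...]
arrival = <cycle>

path = [(3,2), (2,2), (1,2), (0,2), (0,3)]
arrival = 11

t=3: at (3,2)
t=5: at (2,2) after W
t=7: at (1,2) after W
t=9: at (0,2) after W
t=11: at (0,3) after N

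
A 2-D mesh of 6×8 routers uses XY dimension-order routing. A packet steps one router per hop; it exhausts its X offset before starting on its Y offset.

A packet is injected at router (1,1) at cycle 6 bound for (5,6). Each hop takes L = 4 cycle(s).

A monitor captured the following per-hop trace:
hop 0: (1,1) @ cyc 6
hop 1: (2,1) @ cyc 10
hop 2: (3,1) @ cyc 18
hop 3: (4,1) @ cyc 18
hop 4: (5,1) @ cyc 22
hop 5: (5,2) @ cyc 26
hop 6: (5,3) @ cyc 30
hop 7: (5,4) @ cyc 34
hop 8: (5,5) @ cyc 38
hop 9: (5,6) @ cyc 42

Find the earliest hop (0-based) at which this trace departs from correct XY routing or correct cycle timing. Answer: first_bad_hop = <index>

hop 1: step (+1,+0), +4 cyc — ok
hop 2: step (+1,+0), +8 cyc — BAD: Δcyc=8≠L

first_bad_hop = 2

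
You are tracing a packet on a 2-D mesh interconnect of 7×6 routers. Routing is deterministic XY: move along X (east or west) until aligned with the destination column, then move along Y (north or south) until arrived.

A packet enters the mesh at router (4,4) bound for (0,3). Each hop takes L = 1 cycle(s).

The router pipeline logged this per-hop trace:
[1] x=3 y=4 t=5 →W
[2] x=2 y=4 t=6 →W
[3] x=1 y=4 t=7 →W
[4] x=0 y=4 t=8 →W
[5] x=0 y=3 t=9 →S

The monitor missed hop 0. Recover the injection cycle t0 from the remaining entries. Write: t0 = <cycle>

t0 = 4

Hop 1 reached at cycle 5; hop k is at t0 + k·L.
t0 = cyc[1] − L = 5 − 1 = 4.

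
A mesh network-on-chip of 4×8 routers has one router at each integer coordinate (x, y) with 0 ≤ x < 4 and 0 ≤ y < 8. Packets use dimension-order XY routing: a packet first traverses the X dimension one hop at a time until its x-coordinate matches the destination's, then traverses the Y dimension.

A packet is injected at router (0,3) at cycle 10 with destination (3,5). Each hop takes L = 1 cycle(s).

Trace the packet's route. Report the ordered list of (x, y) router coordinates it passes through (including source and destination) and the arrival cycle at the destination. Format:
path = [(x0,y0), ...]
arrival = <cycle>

path = [(0,3), (1,3), (2,3), (3,3), (3,4), (3,5)]
arrival = 15

#0 — 0,3 | c10
#1 — 1,3 | c11 | E
#2 — 2,3 | c12 | E
#3 — 3,3 | c13 | E
#4 — 3,4 | c14 | N
#5 — 3,5 | c15 | N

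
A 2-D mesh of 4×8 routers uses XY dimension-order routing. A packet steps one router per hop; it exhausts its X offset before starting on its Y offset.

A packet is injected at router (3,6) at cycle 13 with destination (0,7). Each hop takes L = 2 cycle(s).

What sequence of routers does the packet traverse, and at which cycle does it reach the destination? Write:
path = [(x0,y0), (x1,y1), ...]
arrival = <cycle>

#0 — 3,6 | c13
#1 — 2,6 | c15 | W
#2 — 1,6 | c17 | W
#3 — 0,6 | c19 | W
#4 — 0,7 | c21 | N

path = [(3,6), (2,6), (1,6), (0,6), (0,7)]
arrival = 21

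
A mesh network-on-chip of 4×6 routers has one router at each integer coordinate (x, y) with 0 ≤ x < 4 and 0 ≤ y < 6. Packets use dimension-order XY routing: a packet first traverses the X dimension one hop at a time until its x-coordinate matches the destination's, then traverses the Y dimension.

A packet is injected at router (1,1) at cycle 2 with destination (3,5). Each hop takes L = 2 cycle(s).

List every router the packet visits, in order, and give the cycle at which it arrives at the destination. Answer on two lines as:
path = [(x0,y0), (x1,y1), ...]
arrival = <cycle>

path = [(1,1), (2,1), (3,1), (3,2), (3,3), (3,4), (3,5)]
arrival = 14

hop 0: (1,1) @ cyc 2
hop 1: (2,1) @ cyc 4  [E]
hop 2: (3,1) @ cyc 6  [E]
hop 3: (3,2) @ cyc 8  [N]
hop 4: (3,3) @ cyc 10  [N]
hop 5: (3,4) @ cyc 12  [N]
hop 6: (3,5) @ cyc 14  [N]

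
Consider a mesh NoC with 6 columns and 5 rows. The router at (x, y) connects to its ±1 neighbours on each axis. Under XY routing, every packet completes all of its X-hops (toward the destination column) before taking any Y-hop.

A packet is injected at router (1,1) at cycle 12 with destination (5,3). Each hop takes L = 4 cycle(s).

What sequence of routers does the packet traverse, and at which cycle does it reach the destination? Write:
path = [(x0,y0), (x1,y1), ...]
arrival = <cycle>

path = [(1,1), (2,1), (3,1), (4,1), (5,1), (5,2), (5,3)]
arrival = 36

  0. router=(1,1) cycle=12 (inject)
  1. router=(2,1) cycle=16 dir=E
  2. router=(3,1) cycle=20 dir=E
  3. router=(4,1) cycle=24 dir=E
  4. router=(5,1) cycle=28 dir=E
  5. router=(5,2) cycle=32 dir=N
  6. router=(5,3) cycle=36 dir=N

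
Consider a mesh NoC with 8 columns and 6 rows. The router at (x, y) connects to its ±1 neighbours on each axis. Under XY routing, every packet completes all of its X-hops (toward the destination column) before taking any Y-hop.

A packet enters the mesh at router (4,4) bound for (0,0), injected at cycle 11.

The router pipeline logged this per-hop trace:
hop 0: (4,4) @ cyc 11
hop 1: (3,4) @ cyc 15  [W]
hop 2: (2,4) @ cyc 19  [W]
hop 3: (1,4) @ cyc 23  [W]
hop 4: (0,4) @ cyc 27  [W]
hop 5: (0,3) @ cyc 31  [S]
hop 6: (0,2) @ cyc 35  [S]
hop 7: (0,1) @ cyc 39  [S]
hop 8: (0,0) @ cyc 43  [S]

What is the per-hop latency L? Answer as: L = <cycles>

Between hops 0 and 1 the cycle counter advances 15 − 11 = 4.
Each hop adds L, hence L = 4.

L = 4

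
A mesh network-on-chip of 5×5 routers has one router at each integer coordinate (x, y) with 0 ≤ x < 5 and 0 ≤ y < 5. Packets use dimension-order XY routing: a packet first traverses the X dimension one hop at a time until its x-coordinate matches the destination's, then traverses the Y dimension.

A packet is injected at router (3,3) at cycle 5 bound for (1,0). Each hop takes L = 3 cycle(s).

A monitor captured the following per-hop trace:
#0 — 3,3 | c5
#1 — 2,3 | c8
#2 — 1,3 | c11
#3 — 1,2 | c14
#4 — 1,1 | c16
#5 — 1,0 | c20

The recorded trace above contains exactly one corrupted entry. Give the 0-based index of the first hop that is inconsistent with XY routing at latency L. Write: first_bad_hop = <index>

[1] (-1,+0) / 3c ⇒ ok
[2] (-1,+0) / 3c ⇒ ok
[3] (+0,-1) / 3c ⇒ ok
[4] (+0,-1) / 2c ⇒ BAD: Δcyc=2≠L

first_bad_hop = 4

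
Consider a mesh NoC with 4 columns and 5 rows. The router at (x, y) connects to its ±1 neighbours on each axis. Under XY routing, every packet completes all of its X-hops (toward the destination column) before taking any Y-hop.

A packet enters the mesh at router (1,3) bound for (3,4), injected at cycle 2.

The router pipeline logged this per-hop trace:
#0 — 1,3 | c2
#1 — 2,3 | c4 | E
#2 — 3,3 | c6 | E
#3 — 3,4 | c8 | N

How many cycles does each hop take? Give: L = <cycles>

cyc[1] − cyc[0] = 4 − 2 = 2.
One hop costs L cycles, so L = 2.

L = 2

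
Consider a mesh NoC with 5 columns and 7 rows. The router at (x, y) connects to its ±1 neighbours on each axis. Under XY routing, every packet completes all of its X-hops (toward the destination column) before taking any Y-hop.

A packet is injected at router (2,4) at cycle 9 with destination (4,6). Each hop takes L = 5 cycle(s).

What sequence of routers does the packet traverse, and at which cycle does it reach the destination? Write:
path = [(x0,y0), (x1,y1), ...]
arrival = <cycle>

path = [(2,4), (3,4), (4,4), (4,5), (4,6)]
arrival = 29

src (2,4)  cyc=9
E→(3,4)  cyc=14
E→(4,4)  cyc=19
N→(4,5)  cyc=24
N→(4,6)  cyc=29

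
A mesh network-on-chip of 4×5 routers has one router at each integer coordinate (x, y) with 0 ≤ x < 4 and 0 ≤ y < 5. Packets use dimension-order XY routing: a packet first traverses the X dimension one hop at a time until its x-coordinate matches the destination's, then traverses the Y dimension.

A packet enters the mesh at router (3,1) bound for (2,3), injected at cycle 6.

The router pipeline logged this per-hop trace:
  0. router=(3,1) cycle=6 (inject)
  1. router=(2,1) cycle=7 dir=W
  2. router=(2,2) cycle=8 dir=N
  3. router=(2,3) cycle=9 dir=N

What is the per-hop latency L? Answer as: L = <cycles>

L = 1

Δcyc across hop 0→1: 7 − 6 = 1.
Each hop adds L, hence L = 1.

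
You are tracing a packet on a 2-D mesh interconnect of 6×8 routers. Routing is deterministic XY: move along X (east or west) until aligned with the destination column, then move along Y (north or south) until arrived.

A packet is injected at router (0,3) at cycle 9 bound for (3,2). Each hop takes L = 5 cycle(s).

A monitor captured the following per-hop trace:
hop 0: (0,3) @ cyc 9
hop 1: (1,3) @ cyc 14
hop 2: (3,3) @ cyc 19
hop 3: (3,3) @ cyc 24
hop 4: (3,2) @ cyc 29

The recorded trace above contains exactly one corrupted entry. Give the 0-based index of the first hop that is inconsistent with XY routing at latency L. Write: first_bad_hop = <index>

hop 1: step (+1,+0), +5 cyc — ok
hop 2: step (+2,+0), +5 cyc — BAD: non-unit step

first_bad_hop = 2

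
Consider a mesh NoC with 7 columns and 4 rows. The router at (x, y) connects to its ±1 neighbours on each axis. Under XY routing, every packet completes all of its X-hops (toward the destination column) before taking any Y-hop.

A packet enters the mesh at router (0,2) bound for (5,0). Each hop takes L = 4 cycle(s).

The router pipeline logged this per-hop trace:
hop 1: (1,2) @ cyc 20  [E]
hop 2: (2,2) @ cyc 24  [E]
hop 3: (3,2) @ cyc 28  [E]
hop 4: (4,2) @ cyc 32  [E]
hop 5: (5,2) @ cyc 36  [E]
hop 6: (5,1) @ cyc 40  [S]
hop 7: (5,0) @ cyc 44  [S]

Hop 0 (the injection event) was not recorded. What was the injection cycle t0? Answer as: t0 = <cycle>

t0 = 16

Hop 1 reached at cycle 20; hop k is at t0 + k·L.
Therefore t0 = 20 − L = 16.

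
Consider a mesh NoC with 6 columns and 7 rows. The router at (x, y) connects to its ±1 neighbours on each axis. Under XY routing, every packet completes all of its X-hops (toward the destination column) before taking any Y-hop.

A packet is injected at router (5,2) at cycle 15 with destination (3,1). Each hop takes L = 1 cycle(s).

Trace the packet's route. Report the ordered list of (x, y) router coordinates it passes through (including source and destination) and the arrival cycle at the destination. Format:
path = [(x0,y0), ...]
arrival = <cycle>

hop 0: (5,2) @ cyc 15
hop 1: (4,2) @ cyc 16  [W]
hop 2: (3,2) @ cyc 17  [W]
hop 3: (3,1) @ cyc 18  [S]

path = [(5,2), (4,2), (3,2), (3,1)]
arrival = 18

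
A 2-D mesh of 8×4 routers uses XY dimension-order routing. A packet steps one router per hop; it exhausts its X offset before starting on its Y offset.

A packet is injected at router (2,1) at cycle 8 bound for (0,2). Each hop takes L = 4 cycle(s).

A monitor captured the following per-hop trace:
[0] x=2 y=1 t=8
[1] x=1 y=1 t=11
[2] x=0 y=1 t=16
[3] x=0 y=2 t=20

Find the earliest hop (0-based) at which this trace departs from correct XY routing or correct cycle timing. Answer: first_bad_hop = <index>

  1: Δx=-1 Δy=+0 Δt=3 [BAD: Δcyc=3≠L]

first_bad_hop = 1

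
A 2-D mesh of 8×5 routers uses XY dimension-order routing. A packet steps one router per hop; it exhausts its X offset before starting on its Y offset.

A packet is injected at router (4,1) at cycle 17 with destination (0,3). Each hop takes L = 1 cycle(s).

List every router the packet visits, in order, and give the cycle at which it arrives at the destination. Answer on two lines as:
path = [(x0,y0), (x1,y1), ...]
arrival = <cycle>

path = [(4,1), (3,1), (2,1), (1,1), (0,1), (0,2), (0,3)]
arrival = 23

hop 0: (4,1) @ cyc 17
hop 1: (3,1) @ cyc 18  [W]
hop 2: (2,1) @ cyc 19  [W]
hop 3: (1,1) @ cyc 20  [W]
hop 4: (0,1) @ cyc 21  [W]
hop 5: (0,2) @ cyc 22  [N]
hop 6: (0,3) @ cyc 23  [N]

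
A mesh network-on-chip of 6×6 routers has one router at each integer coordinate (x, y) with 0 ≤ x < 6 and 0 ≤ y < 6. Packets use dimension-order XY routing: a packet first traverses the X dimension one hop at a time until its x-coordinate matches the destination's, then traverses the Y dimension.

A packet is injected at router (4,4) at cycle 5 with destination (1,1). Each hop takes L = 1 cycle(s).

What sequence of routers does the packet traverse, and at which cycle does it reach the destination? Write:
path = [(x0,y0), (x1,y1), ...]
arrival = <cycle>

t=5: at (4,4)
t=6: at (3,4) after W
t=7: at (2,4) after W
t=8: at (1,4) after W
t=9: at (1,3) after S
t=10: at (1,2) after S
t=11: at (1,1) after S

path = [(4,4), (3,4), (2,4), (1,4), (1,3), (1,2), (1,1)]
arrival = 11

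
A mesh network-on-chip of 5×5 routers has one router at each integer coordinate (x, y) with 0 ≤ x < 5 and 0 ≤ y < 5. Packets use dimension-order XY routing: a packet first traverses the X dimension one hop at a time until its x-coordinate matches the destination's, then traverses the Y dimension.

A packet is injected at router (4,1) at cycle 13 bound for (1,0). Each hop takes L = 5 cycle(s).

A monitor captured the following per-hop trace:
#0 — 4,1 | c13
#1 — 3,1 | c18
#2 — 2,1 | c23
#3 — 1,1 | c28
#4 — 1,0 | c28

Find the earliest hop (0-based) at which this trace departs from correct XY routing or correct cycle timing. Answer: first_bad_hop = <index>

first_bad_hop = 4

[1] (-1,+0) / 5c ⇒ ok
[2] (-1,+0) / 5c ⇒ ok
[3] (-1,+0) / 5c ⇒ ok
[4] (+0,-1) / 0c ⇒ BAD: Δcyc=0≠L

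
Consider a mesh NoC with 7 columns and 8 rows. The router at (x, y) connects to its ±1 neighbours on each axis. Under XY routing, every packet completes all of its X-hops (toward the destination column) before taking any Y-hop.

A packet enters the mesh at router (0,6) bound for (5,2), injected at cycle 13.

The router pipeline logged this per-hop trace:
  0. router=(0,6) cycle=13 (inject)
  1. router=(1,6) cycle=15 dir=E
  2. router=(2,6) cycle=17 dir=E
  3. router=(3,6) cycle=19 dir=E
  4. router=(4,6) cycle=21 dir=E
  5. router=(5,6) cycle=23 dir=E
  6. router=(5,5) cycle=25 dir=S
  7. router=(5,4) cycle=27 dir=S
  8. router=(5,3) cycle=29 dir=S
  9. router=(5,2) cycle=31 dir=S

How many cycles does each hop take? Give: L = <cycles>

cyc[1] − cyc[0] = 15 − 13 = 2.
That increment is L by definition: L = 2.

L = 2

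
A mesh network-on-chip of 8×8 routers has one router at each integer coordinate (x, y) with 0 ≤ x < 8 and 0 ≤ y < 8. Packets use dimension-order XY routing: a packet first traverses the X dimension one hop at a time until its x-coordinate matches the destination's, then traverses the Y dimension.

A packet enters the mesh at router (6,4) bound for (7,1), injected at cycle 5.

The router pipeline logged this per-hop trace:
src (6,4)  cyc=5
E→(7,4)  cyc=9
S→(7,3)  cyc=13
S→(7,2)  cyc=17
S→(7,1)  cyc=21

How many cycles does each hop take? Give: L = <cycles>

L = 4

Δcyc across hop 0→1: 9 − 5 = 4.
That increment is L by definition: L = 4.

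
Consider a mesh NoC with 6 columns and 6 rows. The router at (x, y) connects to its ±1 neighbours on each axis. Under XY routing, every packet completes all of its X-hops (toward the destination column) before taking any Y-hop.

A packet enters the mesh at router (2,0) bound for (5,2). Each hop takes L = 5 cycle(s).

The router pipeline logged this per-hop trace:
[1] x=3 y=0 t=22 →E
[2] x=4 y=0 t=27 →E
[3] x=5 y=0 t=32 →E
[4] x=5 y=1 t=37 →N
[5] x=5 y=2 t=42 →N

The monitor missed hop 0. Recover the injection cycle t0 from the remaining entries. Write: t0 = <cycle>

t0 = 17

Hop 1 reached at cycle 22; hop k is at t0 + k·L.
So t0 = 22 − 1·5 = 17.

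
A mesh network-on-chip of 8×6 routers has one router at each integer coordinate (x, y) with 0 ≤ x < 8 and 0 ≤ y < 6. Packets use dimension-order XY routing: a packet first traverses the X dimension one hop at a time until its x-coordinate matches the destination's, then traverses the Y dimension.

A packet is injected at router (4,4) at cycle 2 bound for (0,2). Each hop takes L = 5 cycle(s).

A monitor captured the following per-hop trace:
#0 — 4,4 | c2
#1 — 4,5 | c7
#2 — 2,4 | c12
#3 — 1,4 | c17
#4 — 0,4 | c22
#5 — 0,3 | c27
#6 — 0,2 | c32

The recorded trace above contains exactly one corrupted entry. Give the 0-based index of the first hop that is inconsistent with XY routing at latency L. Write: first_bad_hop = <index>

first_bad_hop = 1

check 1→ d=(0,1) cyc+5: BAD: Y-move but x=4≠0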